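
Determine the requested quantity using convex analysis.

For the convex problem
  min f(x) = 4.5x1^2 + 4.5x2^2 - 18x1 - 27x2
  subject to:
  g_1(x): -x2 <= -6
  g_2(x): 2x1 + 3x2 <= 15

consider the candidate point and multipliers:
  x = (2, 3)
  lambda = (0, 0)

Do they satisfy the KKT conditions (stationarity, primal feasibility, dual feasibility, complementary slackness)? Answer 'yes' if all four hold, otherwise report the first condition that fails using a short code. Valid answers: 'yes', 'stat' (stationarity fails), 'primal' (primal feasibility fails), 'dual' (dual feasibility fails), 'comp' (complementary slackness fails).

Gradient of f: grad f(x) = Q x + c = (0, 0)
Constraint values g_i(x) = a_i^T x - b_i:
  g_1((2, 3)) = 3
  g_2((2, 3)) = -2
Stationarity residual: grad f(x) + sum_i lambda_i a_i = (0, 0)
  -> stationarity OK
Primal feasibility (all g_i <= 0): FAILS
Dual feasibility (all lambda_i >= 0): OK
Complementary slackness (lambda_i * g_i(x) = 0 for all i): OK

Verdict: the first failing condition is primal_feasibility -> primal.

primal


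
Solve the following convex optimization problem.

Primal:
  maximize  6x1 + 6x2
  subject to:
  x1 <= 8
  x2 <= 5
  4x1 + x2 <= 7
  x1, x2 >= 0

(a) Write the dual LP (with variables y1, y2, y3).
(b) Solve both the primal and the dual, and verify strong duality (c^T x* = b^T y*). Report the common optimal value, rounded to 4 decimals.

The standard primal-dual pair for 'max c^T x s.t. A x <= b, x >= 0' is:
  Dual:  min b^T y  s.t.  A^T y >= c,  y >= 0.

So the dual LP is:
  minimize  8y1 + 5y2 + 7y3
  subject to:
    y1 + 4y3 >= 6
    y2 + y3 >= 6
    y1, y2, y3 >= 0

Solving the primal: x* = (0.5, 5).
  primal value c^T x* = 33.
Solving the dual: y* = (0, 4.5, 1.5).
  dual value b^T y* = 33.
Strong duality: c^T x* = b^T y*. Confirmed.

33


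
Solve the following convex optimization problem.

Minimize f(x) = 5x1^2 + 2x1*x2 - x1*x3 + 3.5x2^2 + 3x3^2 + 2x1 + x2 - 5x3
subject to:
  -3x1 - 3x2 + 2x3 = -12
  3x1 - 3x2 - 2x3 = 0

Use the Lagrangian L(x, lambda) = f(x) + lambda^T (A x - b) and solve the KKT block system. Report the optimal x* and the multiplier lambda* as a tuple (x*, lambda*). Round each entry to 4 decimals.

Form the Lagrangian:
  L(x, lambda) = (1/2) x^T Q x + c^T x + lambda^T (A x - b)
Stationarity (grad_x L = 0): Q x + c + A^T lambda = 0.
Primal feasibility: A x = b.

This gives the KKT block system:
  [ Q   A^T ] [ x     ]   [-c ]
  [ A    0  ] [ lambda ] = [ b ]

Solving the linear system:
  x*      = (1.2439, 2, -1.1341)
  lambda* = (6.1768, -0.3476)
  f(x*)   = 42.1402

x* = (1.2439, 2, -1.1341), lambda* = (6.1768, -0.3476)


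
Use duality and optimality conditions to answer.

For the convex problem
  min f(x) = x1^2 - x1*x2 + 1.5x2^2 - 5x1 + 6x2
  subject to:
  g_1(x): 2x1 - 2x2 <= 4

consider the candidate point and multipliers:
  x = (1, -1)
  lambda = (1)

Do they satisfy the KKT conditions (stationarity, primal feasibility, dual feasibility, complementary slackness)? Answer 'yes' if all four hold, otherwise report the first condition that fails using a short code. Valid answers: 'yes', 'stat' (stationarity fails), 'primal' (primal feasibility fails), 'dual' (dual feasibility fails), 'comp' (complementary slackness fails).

Gradient of f: grad f(x) = Q x + c = (-2, 2)
Constraint values g_i(x) = a_i^T x - b_i:
  g_1((1, -1)) = 0
Stationarity residual: grad f(x) + sum_i lambda_i a_i = (0, 0)
  -> stationarity OK
Primal feasibility (all g_i <= 0): OK
Dual feasibility (all lambda_i >= 0): OK
Complementary slackness (lambda_i * g_i(x) = 0 for all i): OK

Verdict: yes, KKT holds.

yes


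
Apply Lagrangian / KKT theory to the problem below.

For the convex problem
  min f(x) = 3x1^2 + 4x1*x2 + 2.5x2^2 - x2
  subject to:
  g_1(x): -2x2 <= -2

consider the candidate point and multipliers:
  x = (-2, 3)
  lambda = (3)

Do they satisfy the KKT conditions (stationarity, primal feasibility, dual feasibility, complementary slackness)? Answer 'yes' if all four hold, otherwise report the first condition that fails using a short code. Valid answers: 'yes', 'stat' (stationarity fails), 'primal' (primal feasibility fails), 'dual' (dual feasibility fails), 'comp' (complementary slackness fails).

Gradient of f: grad f(x) = Q x + c = (0, 6)
Constraint values g_i(x) = a_i^T x - b_i:
  g_1((-2, 3)) = -4
Stationarity residual: grad f(x) + sum_i lambda_i a_i = (0, 0)
  -> stationarity OK
Primal feasibility (all g_i <= 0): OK
Dual feasibility (all lambda_i >= 0): OK
Complementary slackness (lambda_i * g_i(x) = 0 for all i): FAILS

Verdict: the first failing condition is complementary_slackness -> comp.

comp


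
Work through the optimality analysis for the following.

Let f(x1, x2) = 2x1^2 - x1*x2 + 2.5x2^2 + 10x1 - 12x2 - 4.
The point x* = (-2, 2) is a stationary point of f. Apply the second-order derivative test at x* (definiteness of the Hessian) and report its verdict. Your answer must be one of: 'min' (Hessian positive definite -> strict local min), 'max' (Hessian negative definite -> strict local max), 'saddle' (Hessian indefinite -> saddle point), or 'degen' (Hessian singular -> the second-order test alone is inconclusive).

Compute the Hessian H = grad^2 f:
  H = [[4, -1], [-1, 5]]
Verify stationarity: grad f(x*) = H x* + g = (0, 0).
Eigenvalues of H: 3.382, 5.618.
Both eigenvalues > 0, so H is positive definite -> x* is a strict local min.

min


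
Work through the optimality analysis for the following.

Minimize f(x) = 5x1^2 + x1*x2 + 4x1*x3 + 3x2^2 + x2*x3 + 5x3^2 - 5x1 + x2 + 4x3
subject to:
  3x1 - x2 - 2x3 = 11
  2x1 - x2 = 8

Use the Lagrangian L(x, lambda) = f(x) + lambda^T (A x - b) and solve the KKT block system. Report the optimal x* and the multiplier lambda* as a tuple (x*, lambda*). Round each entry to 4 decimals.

Form the Lagrangian:
  L(x, lambda) = (1/2) x^T Q x + c^T x + lambda^T (A x - b)
Stationarity (grad_x L = 0): Q x + c + A^T lambda = 0.
Primal feasibility: A x = b.

This gives the KKT block system:
  [ Q   A^T ] [ x     ]   [-c ]
  [ A    0  ] [ lambda ] = [ b ]

Solving the linear system:
  x*      = (2.6989, -2.6022, -0.1505)
  lambda* = (5.3441, -17.4086)
  f(x*)   = 31.8925

x* = (2.6989, -2.6022, -0.1505), lambda* = (5.3441, -17.4086)


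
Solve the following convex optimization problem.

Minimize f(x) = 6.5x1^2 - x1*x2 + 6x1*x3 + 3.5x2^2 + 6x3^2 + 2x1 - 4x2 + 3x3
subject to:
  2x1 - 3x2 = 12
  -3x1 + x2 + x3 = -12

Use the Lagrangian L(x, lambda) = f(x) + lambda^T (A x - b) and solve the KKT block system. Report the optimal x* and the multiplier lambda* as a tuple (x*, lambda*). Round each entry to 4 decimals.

Form the Lagrangian:
  L(x, lambda) = (1/2) x^T Q x + c^T x + lambda^T (A x - b)
Stationarity (grad_x L = 0): Q x + c + A^T lambda = 0.
Primal feasibility: A x = b.

This gives the KKT block system:
  [ Q   A^T ] [ x     ]   [-c ]
  [ A    0  ] [ lambda ] = [ b ]

Solving the linear system:
  x*      = (2.593, -2.2713, -1.9496)
  lambda* = (-5.8849, 4.8376)
  f(x*)   = 68.5462

x* = (2.593, -2.2713, -1.9496), lambda* = (-5.8849, 4.8376)


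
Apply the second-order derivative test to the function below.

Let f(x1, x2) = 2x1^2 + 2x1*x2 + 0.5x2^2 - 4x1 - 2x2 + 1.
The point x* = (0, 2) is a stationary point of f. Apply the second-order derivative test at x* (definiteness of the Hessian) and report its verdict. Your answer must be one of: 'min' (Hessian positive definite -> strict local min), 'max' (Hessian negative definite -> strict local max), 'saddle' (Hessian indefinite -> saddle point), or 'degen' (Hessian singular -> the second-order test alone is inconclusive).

Compute the Hessian H = grad^2 f:
  H = [[4, 2], [2, 1]]
Verify stationarity: grad f(x*) = H x* + g = (0, 0).
Eigenvalues of H: 0, 5.
H has a zero eigenvalue (singular; positive semidefinite but not definite), so H is neither positive definite, negative definite, nor indefinite. The second-order test alone is inconclusive -> degen.
(Indeed, f is constant along the null direction of H through x*, so x* is not a strict local extremum.)

degen


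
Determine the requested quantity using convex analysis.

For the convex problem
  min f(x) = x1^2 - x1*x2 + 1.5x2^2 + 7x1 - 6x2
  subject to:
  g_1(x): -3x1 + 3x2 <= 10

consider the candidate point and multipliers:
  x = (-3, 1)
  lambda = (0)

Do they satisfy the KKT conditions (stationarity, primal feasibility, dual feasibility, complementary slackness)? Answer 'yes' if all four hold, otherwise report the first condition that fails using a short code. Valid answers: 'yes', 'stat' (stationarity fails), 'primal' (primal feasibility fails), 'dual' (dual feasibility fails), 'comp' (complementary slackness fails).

Gradient of f: grad f(x) = Q x + c = (0, 0)
Constraint values g_i(x) = a_i^T x - b_i:
  g_1((-3, 1)) = 2
Stationarity residual: grad f(x) + sum_i lambda_i a_i = (0, 0)
  -> stationarity OK
Primal feasibility (all g_i <= 0): FAILS
Dual feasibility (all lambda_i >= 0): OK
Complementary slackness (lambda_i * g_i(x) = 0 for all i): OK

Verdict: the first failing condition is primal_feasibility -> primal.

primal


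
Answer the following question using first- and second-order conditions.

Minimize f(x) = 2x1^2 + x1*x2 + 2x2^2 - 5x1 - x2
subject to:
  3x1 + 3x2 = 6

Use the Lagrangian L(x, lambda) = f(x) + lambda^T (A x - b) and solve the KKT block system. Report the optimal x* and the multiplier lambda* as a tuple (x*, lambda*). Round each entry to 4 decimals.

Form the Lagrangian:
  L(x, lambda) = (1/2) x^T Q x + c^T x + lambda^T (A x - b)
Stationarity (grad_x L = 0): Q x + c + A^T lambda = 0.
Primal feasibility: A x = b.

This gives the KKT block system:
  [ Q   A^T ] [ x     ]   [-c ]
  [ A    0  ] [ lambda ] = [ b ]

Solving the linear system:
  x*      = (1.6667, 0.3333)
  lambda* = (-0.6667)
  f(x*)   = -2.3333

x* = (1.6667, 0.3333), lambda* = (-0.6667)


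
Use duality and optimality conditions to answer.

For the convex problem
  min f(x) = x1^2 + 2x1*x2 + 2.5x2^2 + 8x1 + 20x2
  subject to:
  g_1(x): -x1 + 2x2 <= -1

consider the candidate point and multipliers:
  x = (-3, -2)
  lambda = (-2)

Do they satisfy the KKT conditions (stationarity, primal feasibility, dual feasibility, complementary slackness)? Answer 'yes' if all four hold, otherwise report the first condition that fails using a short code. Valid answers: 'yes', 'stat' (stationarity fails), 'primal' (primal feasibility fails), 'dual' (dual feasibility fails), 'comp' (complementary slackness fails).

Gradient of f: grad f(x) = Q x + c = (-2, 4)
Constraint values g_i(x) = a_i^T x - b_i:
  g_1((-3, -2)) = 0
Stationarity residual: grad f(x) + sum_i lambda_i a_i = (0, 0)
  -> stationarity OK
Primal feasibility (all g_i <= 0): OK
Dual feasibility (all lambda_i >= 0): FAILS
Complementary slackness (lambda_i * g_i(x) = 0 for all i): OK

Verdict: the first failing condition is dual_feasibility -> dual.

dual


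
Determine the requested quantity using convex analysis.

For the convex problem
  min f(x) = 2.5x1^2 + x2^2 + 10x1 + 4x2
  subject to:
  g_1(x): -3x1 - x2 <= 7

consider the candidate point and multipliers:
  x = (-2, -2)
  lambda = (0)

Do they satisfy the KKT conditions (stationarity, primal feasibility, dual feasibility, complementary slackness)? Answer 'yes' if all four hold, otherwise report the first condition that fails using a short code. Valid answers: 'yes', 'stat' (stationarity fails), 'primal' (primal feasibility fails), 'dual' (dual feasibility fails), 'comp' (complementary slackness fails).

Gradient of f: grad f(x) = Q x + c = (0, 0)
Constraint values g_i(x) = a_i^T x - b_i:
  g_1((-2, -2)) = 1
Stationarity residual: grad f(x) + sum_i lambda_i a_i = (0, 0)
  -> stationarity OK
Primal feasibility (all g_i <= 0): FAILS
Dual feasibility (all lambda_i >= 0): OK
Complementary slackness (lambda_i * g_i(x) = 0 for all i): OK

Verdict: the first failing condition is primal_feasibility -> primal.

primal


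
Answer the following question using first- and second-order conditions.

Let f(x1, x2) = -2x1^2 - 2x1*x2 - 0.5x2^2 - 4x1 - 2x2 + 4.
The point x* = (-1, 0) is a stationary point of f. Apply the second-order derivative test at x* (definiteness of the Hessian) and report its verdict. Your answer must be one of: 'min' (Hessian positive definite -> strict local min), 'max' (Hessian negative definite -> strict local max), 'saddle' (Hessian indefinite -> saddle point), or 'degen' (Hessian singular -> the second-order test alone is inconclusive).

Compute the Hessian H = grad^2 f:
  H = [[-4, -2], [-2, -1]]
Verify stationarity: grad f(x*) = H x* + g = (0, 0).
Eigenvalues of H: -5, 0.
H has a zero eigenvalue (singular; negative semidefinite but not definite), so H is neither positive definite, negative definite, nor indefinite. The second-order test alone is inconclusive -> degen.
(Indeed, f is constant along the null direction of H through x*, so x* is not a strict local extremum.)

degen


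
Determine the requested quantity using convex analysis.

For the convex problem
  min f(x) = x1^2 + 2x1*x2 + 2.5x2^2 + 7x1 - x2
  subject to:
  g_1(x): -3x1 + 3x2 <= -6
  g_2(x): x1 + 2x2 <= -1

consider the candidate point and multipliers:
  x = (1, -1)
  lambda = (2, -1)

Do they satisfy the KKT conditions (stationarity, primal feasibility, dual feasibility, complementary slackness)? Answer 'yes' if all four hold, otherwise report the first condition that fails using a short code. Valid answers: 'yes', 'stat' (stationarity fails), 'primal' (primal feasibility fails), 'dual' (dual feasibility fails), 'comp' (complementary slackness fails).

Gradient of f: grad f(x) = Q x + c = (7, -4)
Constraint values g_i(x) = a_i^T x - b_i:
  g_1((1, -1)) = 0
  g_2((1, -1)) = 0
Stationarity residual: grad f(x) + sum_i lambda_i a_i = (0, 0)
  -> stationarity OK
Primal feasibility (all g_i <= 0): OK
Dual feasibility (all lambda_i >= 0): FAILS
Complementary slackness (lambda_i * g_i(x) = 0 for all i): OK

Verdict: the first failing condition is dual_feasibility -> dual.

dual


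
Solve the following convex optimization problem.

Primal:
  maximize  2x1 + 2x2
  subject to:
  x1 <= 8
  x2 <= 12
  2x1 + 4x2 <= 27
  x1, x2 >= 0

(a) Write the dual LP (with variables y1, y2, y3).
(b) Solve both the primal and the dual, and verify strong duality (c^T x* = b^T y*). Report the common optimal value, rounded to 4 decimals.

The standard primal-dual pair for 'max c^T x s.t. A x <= b, x >= 0' is:
  Dual:  min b^T y  s.t.  A^T y >= c,  y >= 0.

So the dual LP is:
  minimize  8y1 + 12y2 + 27y3
  subject to:
    y1 + 2y3 >= 2
    y2 + 4y3 >= 2
    y1, y2, y3 >= 0

Solving the primal: x* = (8, 2.75).
  primal value c^T x* = 21.5.
Solving the dual: y* = (1, 0, 0.5).
  dual value b^T y* = 21.5.
Strong duality: c^T x* = b^T y*. Confirmed.

21.5


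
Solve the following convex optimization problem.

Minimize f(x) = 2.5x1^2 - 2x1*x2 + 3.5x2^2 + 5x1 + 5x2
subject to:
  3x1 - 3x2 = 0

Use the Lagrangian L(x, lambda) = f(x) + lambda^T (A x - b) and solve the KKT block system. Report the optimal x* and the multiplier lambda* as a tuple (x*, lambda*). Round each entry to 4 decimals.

Form the Lagrangian:
  L(x, lambda) = (1/2) x^T Q x + c^T x + lambda^T (A x - b)
Stationarity (grad_x L = 0): Q x + c + A^T lambda = 0.
Primal feasibility: A x = b.

This gives the KKT block system:
  [ Q   A^T ] [ x     ]   [-c ]
  [ A    0  ] [ lambda ] = [ b ]

Solving the linear system:
  x*      = (-1.25, -1.25)
  lambda* = (-0.4167)
  f(x*)   = -6.25

x* = (-1.25, -1.25), lambda* = (-0.4167)


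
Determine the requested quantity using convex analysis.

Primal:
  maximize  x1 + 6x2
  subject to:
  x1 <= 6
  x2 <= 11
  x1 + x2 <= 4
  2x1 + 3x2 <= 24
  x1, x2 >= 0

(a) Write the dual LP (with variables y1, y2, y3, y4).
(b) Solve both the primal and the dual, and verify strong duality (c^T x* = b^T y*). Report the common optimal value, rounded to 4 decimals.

The standard primal-dual pair for 'max c^T x s.t. A x <= b, x >= 0' is:
  Dual:  min b^T y  s.t.  A^T y >= c,  y >= 0.

So the dual LP is:
  minimize  6y1 + 11y2 + 4y3 + 24y4
  subject to:
    y1 + y3 + 2y4 >= 1
    y2 + y3 + 3y4 >= 6
    y1, y2, y3, y4 >= 0

Solving the primal: x* = (0, 4).
  primal value c^T x* = 24.
Solving the dual: y* = (0, 0, 6, 0).
  dual value b^T y* = 24.
Strong duality: c^T x* = b^T y*. Confirmed.

24


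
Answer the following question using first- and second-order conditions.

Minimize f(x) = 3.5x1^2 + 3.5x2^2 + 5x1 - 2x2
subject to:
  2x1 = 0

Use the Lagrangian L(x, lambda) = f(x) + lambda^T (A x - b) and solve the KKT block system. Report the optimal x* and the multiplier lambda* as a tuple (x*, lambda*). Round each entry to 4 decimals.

Form the Lagrangian:
  L(x, lambda) = (1/2) x^T Q x + c^T x + lambda^T (A x - b)
Stationarity (grad_x L = 0): Q x + c + A^T lambda = 0.
Primal feasibility: A x = b.

This gives the KKT block system:
  [ Q   A^T ] [ x     ]   [-c ]
  [ A    0  ] [ lambda ] = [ b ]

Solving the linear system:
  x*      = (0, 0.2857)
  lambda* = (-2.5)
  f(x*)   = -0.2857

x* = (0, 0.2857), lambda* = (-2.5)


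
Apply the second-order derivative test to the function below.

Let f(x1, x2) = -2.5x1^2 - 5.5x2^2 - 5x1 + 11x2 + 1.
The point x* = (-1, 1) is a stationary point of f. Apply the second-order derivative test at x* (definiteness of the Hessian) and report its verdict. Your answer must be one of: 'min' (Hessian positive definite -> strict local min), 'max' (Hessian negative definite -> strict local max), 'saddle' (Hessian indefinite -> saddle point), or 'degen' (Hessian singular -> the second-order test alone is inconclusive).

Compute the Hessian H = grad^2 f:
  H = [[-5, 0], [0, -11]]
Verify stationarity: grad f(x*) = H x* + g = (0, 0).
Eigenvalues of H: -11, -5.
Both eigenvalues < 0, so H is negative definite -> x* is a strict local max.

max


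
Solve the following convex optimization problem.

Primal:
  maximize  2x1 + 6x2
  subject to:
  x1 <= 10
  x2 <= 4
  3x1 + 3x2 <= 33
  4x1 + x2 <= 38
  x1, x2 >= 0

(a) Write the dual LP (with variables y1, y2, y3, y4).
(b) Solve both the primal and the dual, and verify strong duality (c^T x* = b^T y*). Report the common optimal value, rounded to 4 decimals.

The standard primal-dual pair for 'max c^T x s.t. A x <= b, x >= 0' is:
  Dual:  min b^T y  s.t.  A^T y >= c,  y >= 0.

So the dual LP is:
  minimize  10y1 + 4y2 + 33y3 + 38y4
  subject to:
    y1 + 3y3 + 4y4 >= 2
    y2 + 3y3 + y4 >= 6
    y1, y2, y3, y4 >= 0

Solving the primal: x* = (7, 4).
  primal value c^T x* = 38.
Solving the dual: y* = (0, 4, 0.6667, 0).
  dual value b^T y* = 38.
Strong duality: c^T x* = b^T y*. Confirmed.

38


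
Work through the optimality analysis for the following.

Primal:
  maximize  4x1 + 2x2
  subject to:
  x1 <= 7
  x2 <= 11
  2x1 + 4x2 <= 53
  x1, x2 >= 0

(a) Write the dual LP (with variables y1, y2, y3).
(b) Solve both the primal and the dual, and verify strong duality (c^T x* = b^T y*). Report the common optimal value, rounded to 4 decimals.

The standard primal-dual pair for 'max c^T x s.t. A x <= b, x >= 0' is:
  Dual:  min b^T y  s.t.  A^T y >= c,  y >= 0.

So the dual LP is:
  minimize  7y1 + 11y2 + 53y3
  subject to:
    y1 + 2y3 >= 4
    y2 + 4y3 >= 2
    y1, y2, y3 >= 0

Solving the primal: x* = (7, 9.75).
  primal value c^T x* = 47.5.
Solving the dual: y* = (3, 0, 0.5).
  dual value b^T y* = 47.5.
Strong duality: c^T x* = b^T y*. Confirmed.

47.5


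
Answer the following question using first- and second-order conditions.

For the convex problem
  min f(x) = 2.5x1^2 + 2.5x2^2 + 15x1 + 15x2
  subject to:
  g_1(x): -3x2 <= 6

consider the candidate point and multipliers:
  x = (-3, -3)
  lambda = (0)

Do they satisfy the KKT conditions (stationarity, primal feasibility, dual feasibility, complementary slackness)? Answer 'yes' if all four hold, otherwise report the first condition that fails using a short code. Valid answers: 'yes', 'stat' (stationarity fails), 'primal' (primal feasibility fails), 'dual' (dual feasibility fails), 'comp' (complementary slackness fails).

Gradient of f: grad f(x) = Q x + c = (0, 0)
Constraint values g_i(x) = a_i^T x - b_i:
  g_1((-3, -3)) = 3
Stationarity residual: grad f(x) + sum_i lambda_i a_i = (0, 0)
  -> stationarity OK
Primal feasibility (all g_i <= 0): FAILS
Dual feasibility (all lambda_i >= 0): OK
Complementary slackness (lambda_i * g_i(x) = 0 for all i): OK

Verdict: the first failing condition is primal_feasibility -> primal.

primal


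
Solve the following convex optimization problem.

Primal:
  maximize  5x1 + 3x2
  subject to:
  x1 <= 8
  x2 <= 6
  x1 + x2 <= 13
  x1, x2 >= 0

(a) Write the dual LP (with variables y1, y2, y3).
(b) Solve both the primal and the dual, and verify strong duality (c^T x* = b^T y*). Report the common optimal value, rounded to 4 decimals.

The standard primal-dual pair for 'max c^T x s.t. A x <= b, x >= 0' is:
  Dual:  min b^T y  s.t.  A^T y >= c,  y >= 0.

So the dual LP is:
  minimize  8y1 + 6y2 + 13y3
  subject to:
    y1 + y3 >= 5
    y2 + y3 >= 3
    y1, y2, y3 >= 0

Solving the primal: x* = (8, 5).
  primal value c^T x* = 55.
Solving the dual: y* = (2, 0, 3).
  dual value b^T y* = 55.
Strong duality: c^T x* = b^T y*. Confirmed.

55


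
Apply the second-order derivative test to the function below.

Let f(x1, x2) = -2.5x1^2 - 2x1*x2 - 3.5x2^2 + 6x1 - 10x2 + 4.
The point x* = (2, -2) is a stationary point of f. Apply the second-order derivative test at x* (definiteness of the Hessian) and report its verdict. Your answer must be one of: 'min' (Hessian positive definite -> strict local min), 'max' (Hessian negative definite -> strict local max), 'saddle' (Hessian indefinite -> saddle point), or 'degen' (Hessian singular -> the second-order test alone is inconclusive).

Compute the Hessian H = grad^2 f:
  H = [[-5, -2], [-2, -7]]
Verify stationarity: grad f(x*) = H x* + g = (0, 0).
Eigenvalues of H: -8.2361, -3.7639.
Both eigenvalues < 0, so H is negative definite -> x* is a strict local max.

max


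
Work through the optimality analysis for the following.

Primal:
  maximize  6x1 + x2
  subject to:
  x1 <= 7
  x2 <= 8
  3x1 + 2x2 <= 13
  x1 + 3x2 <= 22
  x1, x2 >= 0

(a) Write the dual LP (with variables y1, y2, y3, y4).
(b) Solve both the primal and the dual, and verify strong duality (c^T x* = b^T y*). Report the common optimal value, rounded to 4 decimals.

The standard primal-dual pair for 'max c^T x s.t. A x <= b, x >= 0' is:
  Dual:  min b^T y  s.t.  A^T y >= c,  y >= 0.

So the dual LP is:
  minimize  7y1 + 8y2 + 13y3 + 22y4
  subject to:
    y1 + 3y3 + y4 >= 6
    y2 + 2y3 + 3y4 >= 1
    y1, y2, y3, y4 >= 0

Solving the primal: x* = (4.3333, 0).
  primal value c^T x* = 26.
Solving the dual: y* = (0, 0, 2, 0).
  dual value b^T y* = 26.
Strong duality: c^T x* = b^T y*. Confirmed.

26


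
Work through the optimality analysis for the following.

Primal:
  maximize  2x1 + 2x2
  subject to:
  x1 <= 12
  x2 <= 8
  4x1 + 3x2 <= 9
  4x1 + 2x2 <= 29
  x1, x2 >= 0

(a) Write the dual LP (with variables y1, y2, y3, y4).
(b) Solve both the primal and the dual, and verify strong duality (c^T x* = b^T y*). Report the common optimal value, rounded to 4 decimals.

The standard primal-dual pair for 'max c^T x s.t. A x <= b, x >= 0' is:
  Dual:  min b^T y  s.t.  A^T y >= c,  y >= 0.

So the dual LP is:
  minimize  12y1 + 8y2 + 9y3 + 29y4
  subject to:
    y1 + 4y3 + 4y4 >= 2
    y2 + 3y3 + 2y4 >= 2
    y1, y2, y3, y4 >= 0

Solving the primal: x* = (0, 3).
  primal value c^T x* = 6.
Solving the dual: y* = (0, 0, 0.6667, 0).
  dual value b^T y* = 6.
Strong duality: c^T x* = b^T y*. Confirmed.

6


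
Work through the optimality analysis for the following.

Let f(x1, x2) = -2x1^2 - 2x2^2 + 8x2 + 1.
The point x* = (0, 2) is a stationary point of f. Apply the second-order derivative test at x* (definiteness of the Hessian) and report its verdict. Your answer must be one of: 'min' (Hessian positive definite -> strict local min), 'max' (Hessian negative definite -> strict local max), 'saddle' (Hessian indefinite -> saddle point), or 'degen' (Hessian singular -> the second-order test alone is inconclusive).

Compute the Hessian H = grad^2 f:
  H = [[-4, 0], [0, -4]]
Verify stationarity: grad f(x*) = H x* + g = (0, 0).
Eigenvalues of H: -4, -4.
Both eigenvalues < 0, so H is negative definite -> x* is a strict local max.

max


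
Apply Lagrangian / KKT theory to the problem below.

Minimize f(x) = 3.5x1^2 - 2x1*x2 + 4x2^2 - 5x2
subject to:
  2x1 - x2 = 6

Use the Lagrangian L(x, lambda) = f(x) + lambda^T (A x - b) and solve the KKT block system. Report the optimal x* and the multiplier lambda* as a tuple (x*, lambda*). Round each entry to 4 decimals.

Form the Lagrangian:
  L(x, lambda) = (1/2) x^T Q x + c^T x + lambda^T (A x - b)
Stationarity (grad_x L = 0): Q x + c + A^T lambda = 0.
Primal feasibility: A x = b.

This gives the KKT block system:
  [ Q   A^T ] [ x     ]   [-c ]
  [ A    0  ] [ lambda ] = [ b ]

Solving the linear system:
  x*      = (3.0323, 0.0645)
  lambda* = (-10.5484)
  f(x*)   = 31.4839

x* = (3.0323, 0.0645), lambda* = (-10.5484)


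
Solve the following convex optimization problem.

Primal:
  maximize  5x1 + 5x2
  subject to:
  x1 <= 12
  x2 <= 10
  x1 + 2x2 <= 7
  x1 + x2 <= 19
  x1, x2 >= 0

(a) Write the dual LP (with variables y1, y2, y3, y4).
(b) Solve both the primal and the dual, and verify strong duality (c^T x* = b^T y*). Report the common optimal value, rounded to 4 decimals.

The standard primal-dual pair for 'max c^T x s.t. A x <= b, x >= 0' is:
  Dual:  min b^T y  s.t.  A^T y >= c,  y >= 0.

So the dual LP is:
  minimize  12y1 + 10y2 + 7y3 + 19y4
  subject to:
    y1 + y3 + y4 >= 5
    y2 + 2y3 + y4 >= 5
    y1, y2, y3, y4 >= 0

Solving the primal: x* = (7, 0).
  primal value c^T x* = 35.
Solving the dual: y* = (0, 0, 5, 0).
  dual value b^T y* = 35.
Strong duality: c^T x* = b^T y*. Confirmed.

35


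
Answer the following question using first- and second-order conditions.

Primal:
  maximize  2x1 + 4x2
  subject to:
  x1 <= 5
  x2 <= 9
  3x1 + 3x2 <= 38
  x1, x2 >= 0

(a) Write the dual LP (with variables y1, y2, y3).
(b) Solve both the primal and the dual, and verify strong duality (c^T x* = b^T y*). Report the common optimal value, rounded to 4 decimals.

The standard primal-dual pair for 'max c^T x s.t. A x <= b, x >= 0' is:
  Dual:  min b^T y  s.t.  A^T y >= c,  y >= 0.

So the dual LP is:
  minimize  5y1 + 9y2 + 38y3
  subject to:
    y1 + 3y3 >= 2
    y2 + 3y3 >= 4
    y1, y2, y3 >= 0

Solving the primal: x* = (3.6667, 9).
  primal value c^T x* = 43.3333.
Solving the dual: y* = (0, 2, 0.6667).
  dual value b^T y* = 43.3333.
Strong duality: c^T x* = b^T y*. Confirmed.

43.3333


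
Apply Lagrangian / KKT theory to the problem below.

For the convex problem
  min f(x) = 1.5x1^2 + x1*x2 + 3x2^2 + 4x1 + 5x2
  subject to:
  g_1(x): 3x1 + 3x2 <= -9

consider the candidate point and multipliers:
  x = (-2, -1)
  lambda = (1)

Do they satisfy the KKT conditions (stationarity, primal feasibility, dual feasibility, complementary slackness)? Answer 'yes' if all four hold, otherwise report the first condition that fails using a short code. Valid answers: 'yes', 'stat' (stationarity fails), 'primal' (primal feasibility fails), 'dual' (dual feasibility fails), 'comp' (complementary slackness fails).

Gradient of f: grad f(x) = Q x + c = (-3, -3)
Constraint values g_i(x) = a_i^T x - b_i:
  g_1((-2, -1)) = 0
Stationarity residual: grad f(x) + sum_i lambda_i a_i = (0, 0)
  -> stationarity OK
Primal feasibility (all g_i <= 0): OK
Dual feasibility (all lambda_i >= 0): OK
Complementary slackness (lambda_i * g_i(x) = 0 for all i): OK

Verdict: yes, KKT holds.

yes


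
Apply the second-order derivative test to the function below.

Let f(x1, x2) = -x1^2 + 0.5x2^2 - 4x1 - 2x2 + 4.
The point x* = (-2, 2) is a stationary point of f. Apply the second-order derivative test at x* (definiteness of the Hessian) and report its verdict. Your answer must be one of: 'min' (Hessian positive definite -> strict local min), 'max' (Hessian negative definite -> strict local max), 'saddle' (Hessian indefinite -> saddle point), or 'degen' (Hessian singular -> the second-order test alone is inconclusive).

Compute the Hessian H = grad^2 f:
  H = [[-2, 0], [0, 1]]
Verify stationarity: grad f(x*) = H x* + g = (0, 0).
Eigenvalues of H: -2, 1.
Eigenvalues have mixed signs, so H is indefinite -> x* is a saddle point.

saddle


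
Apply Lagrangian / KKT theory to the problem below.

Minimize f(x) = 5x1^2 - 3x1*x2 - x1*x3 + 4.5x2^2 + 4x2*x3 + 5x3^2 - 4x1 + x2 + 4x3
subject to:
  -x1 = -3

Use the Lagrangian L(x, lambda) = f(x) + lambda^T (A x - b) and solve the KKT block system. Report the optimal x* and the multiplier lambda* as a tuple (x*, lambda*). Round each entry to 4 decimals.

Form the Lagrangian:
  L(x, lambda) = (1/2) x^T Q x + c^T x + lambda^T (A x - b)
Stationarity (grad_x L = 0): Q x + c + A^T lambda = 0.
Primal feasibility: A x = b.

This gives the KKT block system:
  [ Q   A^T ] [ x     ]   [-c ]
  [ A    0  ] [ lambda ] = [ b ]

Solving the linear system:
  x*      = (3, 1.1351, -0.5541)
  lambda* = (23.1486)
  f(x*)   = 28.1824

x* = (3, 1.1351, -0.5541), lambda* = (23.1486)


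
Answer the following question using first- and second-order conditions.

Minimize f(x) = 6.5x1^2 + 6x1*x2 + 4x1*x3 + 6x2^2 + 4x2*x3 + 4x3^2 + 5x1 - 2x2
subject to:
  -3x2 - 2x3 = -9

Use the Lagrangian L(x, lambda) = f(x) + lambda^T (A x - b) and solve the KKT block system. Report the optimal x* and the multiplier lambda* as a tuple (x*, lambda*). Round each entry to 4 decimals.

Form the Lagrangian:
  L(x, lambda) = (1/2) x^T Q x + c^T x + lambda^T (A x - b)
Stationarity (grad_x L = 0): Q x + c + A^T lambda = 0.
Primal feasibility: A x = b.

This gives the KKT block system:
  [ Q   A^T ] [ x     ]   [-c ]
  [ A    0  ] [ lambda ] = [ b ]

Solving the linear system:
  x*      = (-1.7692, 2.1111, 1.3333)
  lambda* = (6.0171)
  f(x*)   = 20.5427

x* = (-1.7692, 2.1111, 1.3333), lambda* = (6.0171)


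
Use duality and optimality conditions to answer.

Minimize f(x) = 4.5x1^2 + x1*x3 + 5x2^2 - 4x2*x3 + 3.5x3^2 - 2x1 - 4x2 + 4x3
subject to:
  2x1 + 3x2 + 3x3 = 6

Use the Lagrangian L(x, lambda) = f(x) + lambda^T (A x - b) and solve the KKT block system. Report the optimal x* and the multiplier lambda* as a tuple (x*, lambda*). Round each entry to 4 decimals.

Form the Lagrangian:
  L(x, lambda) = (1/2) x^T Q x + c^T x + lambda^T (A x - b)
Stationarity (grad_x L = 0): Q x + c + A^T lambda = 0.
Primal feasibility: A x = b.

This gives the KKT block system:
  [ Q   A^T ] [ x     ]   [-c ]
  [ A    0  ] [ lambda ] = [ b ]

Solving the linear system:
  x*      = (0.4797, 1.0785, 0.6017)
  lambda* = (-1.4593)
  f(x*)   = 2.9448

x* = (0.4797, 1.0785, 0.6017), lambda* = (-1.4593)


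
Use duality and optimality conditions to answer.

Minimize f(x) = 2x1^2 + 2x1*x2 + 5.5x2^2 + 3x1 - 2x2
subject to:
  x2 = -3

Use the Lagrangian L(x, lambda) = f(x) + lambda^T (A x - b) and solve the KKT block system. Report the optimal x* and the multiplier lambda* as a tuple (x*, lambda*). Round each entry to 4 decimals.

Form the Lagrangian:
  L(x, lambda) = (1/2) x^T Q x + c^T x + lambda^T (A x - b)
Stationarity (grad_x L = 0): Q x + c + A^T lambda = 0.
Primal feasibility: A x = b.

This gives the KKT block system:
  [ Q   A^T ] [ x     ]   [-c ]
  [ A    0  ] [ lambda ] = [ b ]

Solving the linear system:
  x*      = (0.75, -3)
  lambda* = (33.5)
  f(x*)   = 54.375

x* = (0.75, -3), lambda* = (33.5)


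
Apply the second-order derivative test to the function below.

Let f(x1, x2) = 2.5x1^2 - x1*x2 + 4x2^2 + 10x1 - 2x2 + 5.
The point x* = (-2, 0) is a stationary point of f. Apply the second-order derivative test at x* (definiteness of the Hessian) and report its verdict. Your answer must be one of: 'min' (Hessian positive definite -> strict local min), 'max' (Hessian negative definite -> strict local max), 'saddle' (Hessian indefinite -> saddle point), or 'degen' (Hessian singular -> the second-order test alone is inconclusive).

Compute the Hessian H = grad^2 f:
  H = [[5, -1], [-1, 8]]
Verify stationarity: grad f(x*) = H x* + g = (0, 0).
Eigenvalues of H: 4.6972, 8.3028.
Both eigenvalues > 0, so H is positive definite -> x* is a strict local min.

min


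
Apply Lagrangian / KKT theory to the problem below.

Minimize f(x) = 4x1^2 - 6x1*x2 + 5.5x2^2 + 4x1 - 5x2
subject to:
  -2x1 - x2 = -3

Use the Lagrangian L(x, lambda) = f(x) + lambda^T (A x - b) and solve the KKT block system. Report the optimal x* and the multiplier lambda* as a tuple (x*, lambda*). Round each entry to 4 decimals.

Form the Lagrangian:
  L(x, lambda) = (1/2) x^T Q x + c^T x + lambda^T (A x - b)
Stationarity (grad_x L = 0): Q x + c + A^T lambda = 0.
Primal feasibility: A x = b.

This gives the KKT block system:
  [ Q   A^T ] [ x     ]   [-c ]
  [ A    0  ] [ lambda ] = [ b ]

Solving the linear system:
  x*      = (0.9211, 1.1579)
  lambda* = (2.2105)
  f(x*)   = 2.2632

x* = (0.9211, 1.1579), lambda* = (2.2105)


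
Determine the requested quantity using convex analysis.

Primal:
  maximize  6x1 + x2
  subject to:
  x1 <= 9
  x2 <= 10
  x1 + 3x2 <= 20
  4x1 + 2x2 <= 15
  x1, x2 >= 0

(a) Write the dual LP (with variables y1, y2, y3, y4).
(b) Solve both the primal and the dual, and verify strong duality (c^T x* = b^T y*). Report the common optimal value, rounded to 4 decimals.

The standard primal-dual pair for 'max c^T x s.t. A x <= b, x >= 0' is:
  Dual:  min b^T y  s.t.  A^T y >= c,  y >= 0.

So the dual LP is:
  minimize  9y1 + 10y2 + 20y3 + 15y4
  subject to:
    y1 + y3 + 4y4 >= 6
    y2 + 3y3 + 2y4 >= 1
    y1, y2, y3, y4 >= 0

Solving the primal: x* = (3.75, 0).
  primal value c^T x* = 22.5.
Solving the dual: y* = (0, 0, 0, 1.5).
  dual value b^T y* = 22.5.
Strong duality: c^T x* = b^T y*. Confirmed.

22.5


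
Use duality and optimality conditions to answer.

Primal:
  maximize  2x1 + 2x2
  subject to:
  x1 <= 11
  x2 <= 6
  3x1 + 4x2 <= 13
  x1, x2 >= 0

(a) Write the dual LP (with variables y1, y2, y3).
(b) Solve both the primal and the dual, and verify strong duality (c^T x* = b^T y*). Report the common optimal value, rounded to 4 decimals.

The standard primal-dual pair for 'max c^T x s.t. A x <= b, x >= 0' is:
  Dual:  min b^T y  s.t.  A^T y >= c,  y >= 0.

So the dual LP is:
  minimize  11y1 + 6y2 + 13y3
  subject to:
    y1 + 3y3 >= 2
    y2 + 4y3 >= 2
    y1, y2, y3 >= 0

Solving the primal: x* = (4.3333, 0).
  primal value c^T x* = 8.6667.
Solving the dual: y* = (0, 0, 0.6667).
  dual value b^T y* = 8.6667.
Strong duality: c^T x* = b^T y*. Confirmed.

8.6667


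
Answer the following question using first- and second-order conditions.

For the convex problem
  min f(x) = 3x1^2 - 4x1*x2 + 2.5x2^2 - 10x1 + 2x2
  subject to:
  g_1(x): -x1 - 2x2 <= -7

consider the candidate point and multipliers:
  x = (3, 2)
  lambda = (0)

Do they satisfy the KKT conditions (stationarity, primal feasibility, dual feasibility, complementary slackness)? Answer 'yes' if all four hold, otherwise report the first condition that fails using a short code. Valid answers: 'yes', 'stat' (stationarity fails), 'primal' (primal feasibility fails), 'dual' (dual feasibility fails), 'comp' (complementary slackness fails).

Gradient of f: grad f(x) = Q x + c = (0, 0)
Constraint values g_i(x) = a_i^T x - b_i:
  g_1((3, 2)) = 0
Stationarity residual: grad f(x) + sum_i lambda_i a_i = (0, 0)
  -> stationarity OK
Primal feasibility (all g_i <= 0): OK
Dual feasibility (all lambda_i >= 0): OK
Complementary slackness (lambda_i * g_i(x) = 0 for all i): OK

Verdict: yes, KKT holds.

yes


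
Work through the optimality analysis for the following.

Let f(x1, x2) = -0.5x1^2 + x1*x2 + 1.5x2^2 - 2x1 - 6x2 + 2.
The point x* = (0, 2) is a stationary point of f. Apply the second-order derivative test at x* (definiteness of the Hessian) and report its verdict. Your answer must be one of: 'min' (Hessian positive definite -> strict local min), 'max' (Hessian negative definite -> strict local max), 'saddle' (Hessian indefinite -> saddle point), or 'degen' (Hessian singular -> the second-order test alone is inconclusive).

Compute the Hessian H = grad^2 f:
  H = [[-1, 1], [1, 3]]
Verify stationarity: grad f(x*) = H x* + g = (0, 0).
Eigenvalues of H: -1.2361, 3.2361.
Eigenvalues have mixed signs, so H is indefinite -> x* is a saddle point.

saddle


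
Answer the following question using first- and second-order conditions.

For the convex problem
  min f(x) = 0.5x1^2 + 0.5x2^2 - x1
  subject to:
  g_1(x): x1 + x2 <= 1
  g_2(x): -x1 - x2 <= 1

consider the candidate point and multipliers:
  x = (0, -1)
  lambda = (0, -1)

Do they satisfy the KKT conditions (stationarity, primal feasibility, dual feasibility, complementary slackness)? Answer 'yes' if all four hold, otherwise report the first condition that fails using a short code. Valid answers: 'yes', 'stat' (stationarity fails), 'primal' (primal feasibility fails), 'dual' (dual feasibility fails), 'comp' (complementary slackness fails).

Gradient of f: grad f(x) = Q x + c = (-1, -1)
Constraint values g_i(x) = a_i^T x - b_i:
  g_1((0, -1)) = -2
  g_2((0, -1)) = 0
Stationarity residual: grad f(x) + sum_i lambda_i a_i = (0, 0)
  -> stationarity OK
Primal feasibility (all g_i <= 0): OK
Dual feasibility (all lambda_i >= 0): FAILS
Complementary slackness (lambda_i * g_i(x) = 0 for all i): OK

Verdict: the first failing condition is dual_feasibility -> dual.

dual


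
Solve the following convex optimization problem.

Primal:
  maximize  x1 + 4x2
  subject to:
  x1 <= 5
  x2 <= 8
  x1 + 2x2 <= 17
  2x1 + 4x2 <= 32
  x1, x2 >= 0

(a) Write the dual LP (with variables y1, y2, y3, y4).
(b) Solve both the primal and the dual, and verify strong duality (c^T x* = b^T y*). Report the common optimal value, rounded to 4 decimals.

The standard primal-dual pair for 'max c^T x s.t. A x <= b, x >= 0' is:
  Dual:  min b^T y  s.t.  A^T y >= c,  y >= 0.

So the dual LP is:
  minimize  5y1 + 8y2 + 17y3 + 32y4
  subject to:
    y1 + y3 + 2y4 >= 1
    y2 + 2y3 + 4y4 >= 4
    y1, y2, y3, y4 >= 0

Solving the primal: x* = (0, 8).
  primal value c^T x* = 32.
Solving the dual: y* = (0, 0, 0, 1).
  dual value b^T y* = 32.
Strong duality: c^T x* = b^T y*. Confirmed.

32


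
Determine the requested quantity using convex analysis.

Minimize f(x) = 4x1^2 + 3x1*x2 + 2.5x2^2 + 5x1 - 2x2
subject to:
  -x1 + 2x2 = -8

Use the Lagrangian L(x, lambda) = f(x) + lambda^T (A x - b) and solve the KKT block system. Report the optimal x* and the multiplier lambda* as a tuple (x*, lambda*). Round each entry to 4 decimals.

Form the Lagrangian:
  L(x, lambda) = (1/2) x^T Q x + c^T x + lambda^T (A x - b)
Stationarity (grad_x L = 0): Q x + c + A^T lambda = 0.
Primal feasibility: A x = b.

This gives the KKT block system:
  [ Q   A^T ] [ x     ]   [-c ]
  [ A    0  ] [ lambda ] = [ b ]

Solving the linear system:
  x*      = (1.4694, -3.2653)
  lambda* = (6.9592)
  f(x*)   = 34.7755

x* = (1.4694, -3.2653), lambda* = (6.9592)


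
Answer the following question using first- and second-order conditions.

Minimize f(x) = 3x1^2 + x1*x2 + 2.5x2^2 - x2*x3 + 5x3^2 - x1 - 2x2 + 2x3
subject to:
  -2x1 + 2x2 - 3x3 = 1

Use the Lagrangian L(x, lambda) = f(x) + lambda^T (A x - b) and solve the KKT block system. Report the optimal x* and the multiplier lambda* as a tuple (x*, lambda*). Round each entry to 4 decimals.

Form the Lagrangian:
  L(x, lambda) = (1/2) x^T Q x + c^T x + lambda^T (A x - b)
Stationarity (grad_x L = 0): Q x + c + A^T lambda = 0.
Primal feasibility: A x = b.

This gives the KKT block system:
  [ Q   A^T ] [ x     ]   [-c ]
  [ A    0  ] [ lambda ] = [ b ]

Solving the linear system:
  x*      = (0.1039, 0.3506, -0.1688)
  lambda* = (-0.013)
  f(x*)   = -0.5649

x* = (0.1039, 0.3506, -0.1688), lambda* = (-0.013)


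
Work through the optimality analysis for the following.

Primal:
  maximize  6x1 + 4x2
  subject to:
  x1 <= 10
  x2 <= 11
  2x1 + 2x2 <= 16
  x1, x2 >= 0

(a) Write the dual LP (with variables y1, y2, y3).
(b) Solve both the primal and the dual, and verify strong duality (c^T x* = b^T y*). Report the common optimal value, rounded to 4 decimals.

The standard primal-dual pair for 'max c^T x s.t. A x <= b, x >= 0' is:
  Dual:  min b^T y  s.t.  A^T y >= c,  y >= 0.

So the dual LP is:
  minimize  10y1 + 11y2 + 16y3
  subject to:
    y1 + 2y3 >= 6
    y2 + 2y3 >= 4
    y1, y2, y3 >= 0

Solving the primal: x* = (8, 0).
  primal value c^T x* = 48.
Solving the dual: y* = (0, 0, 3).
  dual value b^T y* = 48.
Strong duality: c^T x* = b^T y*. Confirmed.

48
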